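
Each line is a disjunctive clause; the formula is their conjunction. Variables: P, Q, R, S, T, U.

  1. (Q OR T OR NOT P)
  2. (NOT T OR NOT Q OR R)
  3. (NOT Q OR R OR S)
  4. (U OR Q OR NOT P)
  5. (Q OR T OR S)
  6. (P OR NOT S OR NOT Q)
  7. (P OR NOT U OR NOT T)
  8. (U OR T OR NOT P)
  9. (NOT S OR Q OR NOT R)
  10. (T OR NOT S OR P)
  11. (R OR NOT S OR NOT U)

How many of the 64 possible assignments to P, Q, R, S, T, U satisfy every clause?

Case analysis on Q and P:
  Q=T, P=T: S free; 3 ways for (R,T,U) × 2^1 = 6.
  Q=T, P=F: remaining (R,S,T,U) ∈ {(T,F,F,F); (T,F,F,T); (T,F,T,F)} — 3.
  Q=F, P=T: remaining (R,S,T,U) ∈ {(F,F,T,T); (T,F,T,T)} — 2.
  Q=F, P=F: remaining (R,S,T,U) ∈ {(F,F,T,F); (F,T,T,F); (T,F,T,F)} — 3.
Total: 6 + 3 + 2 + 3 = 14.

14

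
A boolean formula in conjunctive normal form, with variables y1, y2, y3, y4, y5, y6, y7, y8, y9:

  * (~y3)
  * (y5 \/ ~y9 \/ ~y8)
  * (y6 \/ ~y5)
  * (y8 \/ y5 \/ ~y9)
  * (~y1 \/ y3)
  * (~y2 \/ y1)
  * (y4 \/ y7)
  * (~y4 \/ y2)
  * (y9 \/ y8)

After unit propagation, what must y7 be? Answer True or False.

(~y3) is a unit clause: y3 = False.
From (~y1 \/ y3) and y3 = False: y1 = False.
(y1 \/ ~y2): since y1 = False, the clause reduces to (~y2). y2 = False.
(y2 \/ ~y4) with y2 = False leaves only ~y4, so y4 = False.
From (y7 \/ y4) and y4 = False: y7 = True.

True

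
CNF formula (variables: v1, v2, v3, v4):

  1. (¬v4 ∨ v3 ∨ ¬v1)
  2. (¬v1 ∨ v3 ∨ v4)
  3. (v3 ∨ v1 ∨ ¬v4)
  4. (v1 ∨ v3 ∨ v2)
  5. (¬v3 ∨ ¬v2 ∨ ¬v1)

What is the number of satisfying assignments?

Split on v1, then v3.
  v1=T, v3=T: remaining (v2,v4) ∈ {(F,F); (F,T)} — 2.
  v1=T, v3=F: a clause becomes empty — 0.
  v1=F, v3=T: remaining (v2,v4) ∈ {(F,F); (F,T); (T,F); (T,T)} — 4.
  v1=F, v3=F: remaining (v2,v4) ∈ {(T,F)} — 1.
Total: 2 + 0 + 4 + 1 = 7.

7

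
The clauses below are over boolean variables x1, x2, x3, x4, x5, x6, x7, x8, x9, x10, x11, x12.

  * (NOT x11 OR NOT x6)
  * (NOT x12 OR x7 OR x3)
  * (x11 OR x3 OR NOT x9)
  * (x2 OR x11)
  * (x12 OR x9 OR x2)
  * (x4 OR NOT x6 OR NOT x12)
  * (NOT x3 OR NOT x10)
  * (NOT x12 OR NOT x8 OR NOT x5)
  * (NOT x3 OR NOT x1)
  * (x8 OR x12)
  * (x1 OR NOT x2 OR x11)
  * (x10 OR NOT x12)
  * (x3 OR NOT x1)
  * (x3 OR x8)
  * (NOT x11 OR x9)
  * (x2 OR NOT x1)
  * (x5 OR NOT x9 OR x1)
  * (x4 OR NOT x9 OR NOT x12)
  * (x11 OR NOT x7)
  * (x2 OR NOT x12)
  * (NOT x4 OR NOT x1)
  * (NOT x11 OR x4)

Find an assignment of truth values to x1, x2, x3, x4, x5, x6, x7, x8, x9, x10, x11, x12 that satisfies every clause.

x1=False, x2=False, x3=False, x4=True, x5=True, x6=False, x7=False, x8=True, x9=True, x10=True, x11=True, x12=False

Pure literal: x6 appears only negated; assign x6 = False.
Try x1 = False.
Branch on x2: take x2 = False.
  then x11 is forced to True.
  then x9 is forced to True.
  then x5 is forced to True.
  then x12 is forced to False.
  then x8 is forced to True.
  then x4 is forced to True.
For the remaining variables, x3 = False, x7 = False, x10 = True works.
Every clause has at least one true literal under this assignment.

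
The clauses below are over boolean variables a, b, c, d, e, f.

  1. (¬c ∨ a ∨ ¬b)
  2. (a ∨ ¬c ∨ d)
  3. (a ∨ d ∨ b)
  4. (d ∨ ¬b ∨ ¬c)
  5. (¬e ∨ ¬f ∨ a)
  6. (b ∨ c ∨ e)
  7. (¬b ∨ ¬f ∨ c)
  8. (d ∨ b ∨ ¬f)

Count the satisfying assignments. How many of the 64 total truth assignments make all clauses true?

Split on b, then c.
  b=T, c=T: remaining (a,d,e,f) ∈ {(T,T,F,F); (T,T,F,T); (T,T,T,F); (T,T,T,T)} — 4.
  b=T, c=F: forces f=F; a, d, e free → 2^3 = 8.
  b=F, c=T: 9 of the 16 assignments to (a,d,e,f) work.
  b=F, c=F: remaining (a,d,e,f) ∈ {(F,T,T,F); (T,F,T,F); (T,T,T,F); (T,T,T,T)} — 4.
Total: 4 + 8 + 9 + 4 = 25.

25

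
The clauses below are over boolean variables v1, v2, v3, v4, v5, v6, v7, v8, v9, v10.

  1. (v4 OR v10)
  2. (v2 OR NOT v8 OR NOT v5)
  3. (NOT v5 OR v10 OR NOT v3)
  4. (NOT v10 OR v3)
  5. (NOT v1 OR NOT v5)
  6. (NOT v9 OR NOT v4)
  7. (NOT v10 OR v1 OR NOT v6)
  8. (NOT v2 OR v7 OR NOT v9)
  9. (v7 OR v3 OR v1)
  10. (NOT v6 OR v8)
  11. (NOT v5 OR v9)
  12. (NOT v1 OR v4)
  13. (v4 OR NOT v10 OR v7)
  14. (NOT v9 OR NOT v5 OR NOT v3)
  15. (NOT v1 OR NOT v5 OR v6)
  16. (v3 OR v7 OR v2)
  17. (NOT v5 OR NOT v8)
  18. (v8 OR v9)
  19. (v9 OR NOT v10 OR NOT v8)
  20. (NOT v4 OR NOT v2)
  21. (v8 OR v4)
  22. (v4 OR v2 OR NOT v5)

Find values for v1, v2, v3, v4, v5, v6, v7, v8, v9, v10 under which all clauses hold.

v1=False, v2=False, v3=True, v4=False, v5=False, v6=False, v7=True, v8=True, v9=True, v10=True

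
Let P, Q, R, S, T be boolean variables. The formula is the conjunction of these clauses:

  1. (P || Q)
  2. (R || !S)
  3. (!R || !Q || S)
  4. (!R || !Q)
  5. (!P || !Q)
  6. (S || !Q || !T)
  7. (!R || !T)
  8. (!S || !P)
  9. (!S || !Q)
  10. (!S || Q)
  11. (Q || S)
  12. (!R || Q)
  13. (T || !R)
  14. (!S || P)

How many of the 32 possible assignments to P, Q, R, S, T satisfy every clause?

Satisfying assignments:
  P=F Q=T R=F S=F T=F
That's 1 in total.

1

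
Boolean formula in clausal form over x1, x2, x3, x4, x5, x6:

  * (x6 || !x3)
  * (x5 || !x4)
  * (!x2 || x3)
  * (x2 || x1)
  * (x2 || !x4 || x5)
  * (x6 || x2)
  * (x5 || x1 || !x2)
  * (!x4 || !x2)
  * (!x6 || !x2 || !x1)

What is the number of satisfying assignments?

7

Case analysis on x2 and x1:
  x2=T, x1=T: a clause becomes empty — 0.
  x2=T, x1=F: remaining (x3,x4,x5,x6) ∈ {(T,F,T,T)} — 1.
  x2=F, x1=T: x3 free; 3 ways for (x4,x5,x6) × 2^1 = 6.
  x2=F, x1=F: a clause becomes empty — 0.
Total: 0 + 1 + 6 + 0 = 7.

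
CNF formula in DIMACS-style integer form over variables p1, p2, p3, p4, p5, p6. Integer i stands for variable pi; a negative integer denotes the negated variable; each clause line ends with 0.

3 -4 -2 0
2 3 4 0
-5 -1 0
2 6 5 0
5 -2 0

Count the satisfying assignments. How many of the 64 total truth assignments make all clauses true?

18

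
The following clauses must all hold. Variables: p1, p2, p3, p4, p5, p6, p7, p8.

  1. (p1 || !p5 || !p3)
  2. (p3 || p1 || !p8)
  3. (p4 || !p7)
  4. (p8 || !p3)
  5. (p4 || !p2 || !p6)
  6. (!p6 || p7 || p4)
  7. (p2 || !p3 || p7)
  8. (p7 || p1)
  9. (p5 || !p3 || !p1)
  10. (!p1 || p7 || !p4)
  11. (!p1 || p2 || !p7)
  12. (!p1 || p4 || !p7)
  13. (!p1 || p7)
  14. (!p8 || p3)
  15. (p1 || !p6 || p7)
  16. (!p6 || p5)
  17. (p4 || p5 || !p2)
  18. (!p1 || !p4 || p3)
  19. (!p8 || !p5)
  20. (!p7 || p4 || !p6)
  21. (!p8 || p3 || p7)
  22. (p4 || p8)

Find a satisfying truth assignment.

p1 = False, p2 = True, p3 = True, p4 = True, p5 = False, p6 = False, p7 = True, p8 = True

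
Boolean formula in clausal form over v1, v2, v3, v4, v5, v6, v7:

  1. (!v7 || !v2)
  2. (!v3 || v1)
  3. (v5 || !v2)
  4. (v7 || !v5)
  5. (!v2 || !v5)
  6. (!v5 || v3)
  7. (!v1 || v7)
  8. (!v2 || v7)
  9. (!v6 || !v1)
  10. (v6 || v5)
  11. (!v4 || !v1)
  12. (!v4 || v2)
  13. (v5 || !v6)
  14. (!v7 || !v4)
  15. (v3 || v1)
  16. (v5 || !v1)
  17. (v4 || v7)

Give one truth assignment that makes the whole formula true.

v1=T, v2=F, v3=T, v4=F, v5=T, v6=F, v7=T

Check each clause:
  1. (!v2 || !v7) — !v2 is true.
  2. (v1 || !v3) — v1 is true.
  3. (!v2 || v5) — v5 is true.
  4. (v7 || !v5) — v7 is true.
  5. (!v5 || !v2) — !v2 is true.
  6. (v3 || !v5) — v3 is true.
  7. (v7 || !v1) — v7 is true.
  8. (!v2 || v7) — !v2 is true.
  9. (!v6 || !v1) — !v6 is true.
  10. (v6 || v5) — v5 is true.
  11. (!v4 || !v1) — !v4 is true.
  12. (v2 || !v4) — !v4 is true.
  13. (!v6 || v5) — !v6 is true.
  14. (!v4 || !v7) — !v4 is true.
  15. (v3 || v1) — v1 is true.
  16. (v5 || !v1) — v5 is true.
  17. (v7 || v4) — v7 is true.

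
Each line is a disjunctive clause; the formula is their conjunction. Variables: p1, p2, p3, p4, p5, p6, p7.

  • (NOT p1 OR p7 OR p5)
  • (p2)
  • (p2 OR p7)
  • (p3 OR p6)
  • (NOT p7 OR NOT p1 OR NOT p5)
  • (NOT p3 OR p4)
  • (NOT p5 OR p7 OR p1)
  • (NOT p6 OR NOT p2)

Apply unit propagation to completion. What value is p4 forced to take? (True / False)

(p2) is a unit clause: p2 = True.
In (NOT p2 OR NOT p6), NOT p2 is now false; NOT p6 must hold, so p6 = False.
From (p3 OR p6) and p6 = False: p3 = True.
(p4 OR NOT p3) with p3 = True leaves only p4, so p4 = True.

True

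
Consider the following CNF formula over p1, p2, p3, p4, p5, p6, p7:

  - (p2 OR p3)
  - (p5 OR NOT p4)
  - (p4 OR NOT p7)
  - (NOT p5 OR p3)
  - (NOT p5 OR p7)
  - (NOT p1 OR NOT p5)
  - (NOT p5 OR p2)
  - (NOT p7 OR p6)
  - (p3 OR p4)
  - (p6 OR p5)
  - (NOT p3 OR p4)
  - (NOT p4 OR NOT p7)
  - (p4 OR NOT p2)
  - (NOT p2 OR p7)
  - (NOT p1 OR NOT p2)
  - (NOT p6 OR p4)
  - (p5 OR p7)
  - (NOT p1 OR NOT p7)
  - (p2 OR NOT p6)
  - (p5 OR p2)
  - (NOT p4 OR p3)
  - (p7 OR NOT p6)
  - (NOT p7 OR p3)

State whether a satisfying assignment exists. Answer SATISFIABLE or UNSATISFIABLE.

UNSATISFIABLE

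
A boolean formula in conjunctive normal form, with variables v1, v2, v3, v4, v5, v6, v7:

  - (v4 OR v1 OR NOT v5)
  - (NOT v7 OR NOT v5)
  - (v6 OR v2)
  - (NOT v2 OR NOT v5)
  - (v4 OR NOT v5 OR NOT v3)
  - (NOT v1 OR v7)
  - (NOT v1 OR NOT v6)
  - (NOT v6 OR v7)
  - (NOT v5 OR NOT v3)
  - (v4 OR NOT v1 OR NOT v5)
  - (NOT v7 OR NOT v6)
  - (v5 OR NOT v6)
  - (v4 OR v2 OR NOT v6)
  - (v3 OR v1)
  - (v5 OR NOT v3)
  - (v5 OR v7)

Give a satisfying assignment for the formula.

v1 = 1  v2 = 1  v3 = 0  v4 = 0  v5 = 0  v6 = 0  v7 = 1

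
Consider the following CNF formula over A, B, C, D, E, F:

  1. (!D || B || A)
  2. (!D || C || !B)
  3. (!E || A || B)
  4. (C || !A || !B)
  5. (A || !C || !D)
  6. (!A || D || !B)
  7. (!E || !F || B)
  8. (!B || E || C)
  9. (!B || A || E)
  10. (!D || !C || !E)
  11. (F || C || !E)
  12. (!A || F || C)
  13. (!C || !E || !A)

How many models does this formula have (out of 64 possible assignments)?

15

Split on A, then B.
  A=1, B=1: remaining (C,D,E,F) ∈ {(1,1,0,0); (1,1,0,1)} — 2.
  A=1, B=0: D free; 3 ways for (C,E,F) × 2^1 = 6.
  A=0, B=1: remaining (C,D,E,F) ∈ {(0,0,1,1); (1,0,1,0); (1,0,1,1)} — 3.
  A=0, B=0: remaining (C,D,E,F) ∈ {(0,0,0,0); (0,0,0,1); (1,0,0,0); (1,0,0,1)} — 4.
Total: 2 + 6 + 3 + 4 = 15.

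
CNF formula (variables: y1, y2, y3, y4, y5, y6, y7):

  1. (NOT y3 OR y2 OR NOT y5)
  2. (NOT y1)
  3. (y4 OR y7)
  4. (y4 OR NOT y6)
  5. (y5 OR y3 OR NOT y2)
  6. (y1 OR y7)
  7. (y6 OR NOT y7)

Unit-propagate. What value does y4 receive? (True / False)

True

(NOT y1) stands alone — y1 = False.
(y7 OR y1) with y1 = False leaves only y7, so y7 = True.
In (y6 OR NOT y7), NOT y7 is now false; y6 must hold, so y6 = True.
In (y4 OR NOT y6), NOT y6 is now false; y4 must hold, so y4 = True.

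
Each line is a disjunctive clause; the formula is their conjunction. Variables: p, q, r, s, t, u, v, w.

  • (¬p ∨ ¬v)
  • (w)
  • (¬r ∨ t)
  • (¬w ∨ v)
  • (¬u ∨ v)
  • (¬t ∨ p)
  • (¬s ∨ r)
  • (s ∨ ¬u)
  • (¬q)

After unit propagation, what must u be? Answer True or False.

False

Unit clause (w) sets w = True.
In (¬w ∨ v), ¬w is now false; v must hold, so v = True.
In (¬v ∨ ¬p), ¬v is now false; ¬p must hold, so p = False.
In (¬t ∨ p), p is now false; ¬t must hold, so t = False.
In (t ∨ ¬r), t is now false; ¬r must hold, so r = False.
From (r ∨ ¬s) and r = False: s = False.
In (¬u ∨ s), s is now false; ¬u must hold, so u = False.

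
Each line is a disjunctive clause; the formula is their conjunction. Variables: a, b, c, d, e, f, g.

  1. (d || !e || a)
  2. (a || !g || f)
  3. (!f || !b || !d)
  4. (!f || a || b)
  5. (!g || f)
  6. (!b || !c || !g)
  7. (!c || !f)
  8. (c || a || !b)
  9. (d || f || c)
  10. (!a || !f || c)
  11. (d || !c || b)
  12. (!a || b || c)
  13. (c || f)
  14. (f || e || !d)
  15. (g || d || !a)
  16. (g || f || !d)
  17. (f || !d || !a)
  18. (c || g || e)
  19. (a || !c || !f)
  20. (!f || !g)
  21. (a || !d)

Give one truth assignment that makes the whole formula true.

a=0, b=1, c=1, d=0, e=0, f=0, g=0

Check each clause:
  1. (!e || a || d) — !e is true.
  2. (f || a || !g) — !g is true.
  3. (!f || !d || !b) — !f is true.
  4. (a || !f || b) — !f is true.
  5. (f || !g) — !g is true.
  6. (!c || !b || !g) — !g is true.
  7. (!c || !f) — !f is true.
  8. (!b || a || c) — c is true.
  9. (c || d || f) — c is true.
  10. (!f || c || !a) — !f is true.
  11. (d || !c || b) — b is true.
  12. (!a || b || c) — b is true.
  13. (f || c) — c is true.
  14. (!d || f || e) — !d is true.
  15. (!a || g || d) — !a is true.
  16. (f || g || !d) — !d is true.
  17. (!a || f || !d) — !d is true.
  18. (g || e || c) — c is true.
  19. (a || !f || !c) — !f is true.
  20. (!f || !g) — !g is true.
  21. (a || !d) — !d is true.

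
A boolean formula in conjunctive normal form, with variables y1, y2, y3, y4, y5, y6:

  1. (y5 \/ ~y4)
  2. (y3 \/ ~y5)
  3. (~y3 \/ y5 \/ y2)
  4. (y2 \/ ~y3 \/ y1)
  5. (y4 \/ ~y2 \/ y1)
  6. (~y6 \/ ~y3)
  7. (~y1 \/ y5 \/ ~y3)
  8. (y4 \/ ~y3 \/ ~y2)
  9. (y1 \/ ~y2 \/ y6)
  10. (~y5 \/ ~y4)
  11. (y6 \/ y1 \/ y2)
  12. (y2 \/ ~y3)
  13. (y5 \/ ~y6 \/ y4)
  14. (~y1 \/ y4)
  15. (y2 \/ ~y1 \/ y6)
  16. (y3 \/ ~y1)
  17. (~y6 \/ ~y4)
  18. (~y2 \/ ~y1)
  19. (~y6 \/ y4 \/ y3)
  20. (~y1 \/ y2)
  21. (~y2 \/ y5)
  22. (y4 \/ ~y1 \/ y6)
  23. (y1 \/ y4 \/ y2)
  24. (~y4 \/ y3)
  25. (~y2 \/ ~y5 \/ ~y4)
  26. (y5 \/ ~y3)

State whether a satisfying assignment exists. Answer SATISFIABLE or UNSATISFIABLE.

y2 = True:
  propagation gives y1=False, y4=True, y5=True; an empty clause results — contradiction.
y2 = False:
  propagation gives y3=False, y5=False, y4=False, y6=False; an empty clause results — contradiction.
Every branch closes, so no satisfying assignment exists.

UNSATISFIABLE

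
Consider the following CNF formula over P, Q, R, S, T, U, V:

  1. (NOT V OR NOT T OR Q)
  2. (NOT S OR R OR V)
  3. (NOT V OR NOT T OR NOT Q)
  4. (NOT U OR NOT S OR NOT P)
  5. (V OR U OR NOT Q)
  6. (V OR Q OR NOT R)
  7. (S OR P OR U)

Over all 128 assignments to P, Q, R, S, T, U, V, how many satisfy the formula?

40

Split on V, then Q.
  V=1, Q=1: R free; 6 ways for (P,S,T,U) × 2^1 = 12.
  V=1, Q=0: R free; 6 ways for (P,S,T,U) × 2^1 = 12.
  V=0, Q=1: T free; 5 ways for (P,R,S,U) × 2^1 = 10.
  V=0, Q=0: T free; 3 ways for (P,R,S,U) × 2^1 = 6.
Total: 12 + 12 + 10 + 6 = 40.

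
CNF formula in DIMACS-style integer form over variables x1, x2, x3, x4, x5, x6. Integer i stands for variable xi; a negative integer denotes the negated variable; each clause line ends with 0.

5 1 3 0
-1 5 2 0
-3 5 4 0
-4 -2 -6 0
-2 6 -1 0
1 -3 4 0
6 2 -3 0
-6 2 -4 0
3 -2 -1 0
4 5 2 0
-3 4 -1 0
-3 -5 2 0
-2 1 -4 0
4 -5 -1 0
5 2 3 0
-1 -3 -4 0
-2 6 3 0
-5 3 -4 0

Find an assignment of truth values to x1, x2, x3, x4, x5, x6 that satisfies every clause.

x1=0, x2=0, x3=0, x4=0, x5=1, x6=1

Check each clause:
  1. (x5 OR x1 OR x3) — x5 is true.
  2. (NOT x1 OR x2 OR x5) — x5 is true.
  3. (NOT x3 OR x4 OR x5) — x5 is true.
  4. (NOT x2 OR NOT x4 OR NOT x6) — NOT x4 is true.
  5. (NOT x1 OR NOT x2 OR x6) — NOT x2 is true.
  6. (x4 OR NOT x3 OR x1) — NOT x3 is true.
  7. (x2 OR NOT x3 OR x6) — NOT x3 is true.
  8. (x2 OR NOT x4 OR NOT x6) — NOT x4 is true.
  9. (NOT x1 OR x3 OR NOT x2) — NOT x1 is true.
  10. (x4 OR x5 OR x2) — x5 is true.
  11. (NOT x1 OR x4 OR NOT x3) — NOT x3 is true.
  12. (NOT x5 OR x2 OR NOT x3) — NOT x3 is true.
  13. (NOT x2 OR x1 OR NOT x4) — NOT x4 is true.
  14. (NOT x1 OR x4 OR NOT x5) — NOT x1 is true.
  15. (x2 OR x3 OR x5) — x5 is true.
  16. (NOT x4 OR NOT x1 OR NOT x3) — NOT x4 is true.
  17. (x6 OR NOT x2 OR x3) — x6 is true.
  18. (NOT x5 OR x3 OR NOT x4) — NOT x4 is true.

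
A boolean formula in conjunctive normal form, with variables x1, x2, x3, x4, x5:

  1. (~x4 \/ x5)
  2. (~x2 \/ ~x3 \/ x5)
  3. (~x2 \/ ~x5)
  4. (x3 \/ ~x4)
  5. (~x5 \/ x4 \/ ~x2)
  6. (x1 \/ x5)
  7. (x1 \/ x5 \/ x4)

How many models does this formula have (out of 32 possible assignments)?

Case analysis on x5 and x4:
  x5=1, x4=1: remaining (x1,x2,x3) ∈ {(0,0,1); (1,0,1)} — 2.
  x5=1, x4=0: remaining (x1,x2,x3) ∈ {(0,0,0); (0,0,1); (1,0,0); (1,0,1)} — 4.
  x5=0, x4=1: a clause becomes empty — 0.
  x5=0, x4=0: remaining (x1,x2,x3) ∈ {(1,0,0); (1,0,1); (1,1,0)} — 3.
Total: 2 + 4 + 0 + 3 = 9.

9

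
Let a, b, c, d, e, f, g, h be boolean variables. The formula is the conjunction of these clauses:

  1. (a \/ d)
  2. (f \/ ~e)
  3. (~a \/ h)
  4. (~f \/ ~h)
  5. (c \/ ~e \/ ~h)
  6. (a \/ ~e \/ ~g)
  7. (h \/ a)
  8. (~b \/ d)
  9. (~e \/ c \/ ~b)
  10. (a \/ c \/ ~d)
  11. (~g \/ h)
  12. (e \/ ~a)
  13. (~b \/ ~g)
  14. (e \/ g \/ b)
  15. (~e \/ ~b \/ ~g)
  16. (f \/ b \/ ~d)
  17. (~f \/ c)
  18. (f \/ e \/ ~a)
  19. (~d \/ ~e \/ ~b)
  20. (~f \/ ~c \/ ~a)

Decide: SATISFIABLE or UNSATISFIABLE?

Branch on a: take a = False.
  then d is forced to True.
  then h is forced to True.
  then f is forced to False.
  then e is forced to False.
  then c is forced to True.
  then b is forced to True.
  then g is forced to False.
So a=False, b=True, c=True, d=True, e=False, f=False, g=False, h=True is a satisfying assignment.

SATISFIABLE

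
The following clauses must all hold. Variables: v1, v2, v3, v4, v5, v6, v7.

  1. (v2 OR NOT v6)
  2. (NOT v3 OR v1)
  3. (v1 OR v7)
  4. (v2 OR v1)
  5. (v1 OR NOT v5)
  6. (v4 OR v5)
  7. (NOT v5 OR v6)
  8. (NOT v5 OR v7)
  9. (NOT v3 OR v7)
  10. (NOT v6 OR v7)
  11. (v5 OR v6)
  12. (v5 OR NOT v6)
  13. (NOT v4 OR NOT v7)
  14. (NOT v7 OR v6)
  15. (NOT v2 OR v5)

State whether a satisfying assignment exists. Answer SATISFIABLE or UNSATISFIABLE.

SATISFIABLE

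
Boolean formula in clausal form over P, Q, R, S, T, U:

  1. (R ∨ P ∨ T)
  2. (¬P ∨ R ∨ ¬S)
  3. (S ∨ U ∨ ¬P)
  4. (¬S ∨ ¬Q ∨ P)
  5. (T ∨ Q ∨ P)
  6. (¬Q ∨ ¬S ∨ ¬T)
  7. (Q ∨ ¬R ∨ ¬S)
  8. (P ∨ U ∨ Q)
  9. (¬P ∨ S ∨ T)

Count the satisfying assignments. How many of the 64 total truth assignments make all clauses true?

Case analysis on P and S:
  P=1, S=1: remaining (Q,R,T,U) ∈ {(1,1,0,0); (1,1,0,1)} — 2.
  P=1, S=0: remaining (Q,R,T,U) ∈ {(0,0,1,1); (0,1,1,1); (1,0,1,1); (1,1,1,1)} — 4.
  P=0, S=1: remaining (Q,R,T,U) ∈ {(0,0,1,1)} — 1.
  P=0, S=0: 8 of the 16 assignments to (Q,R,T,U) work.
Total: 2 + 4 + 1 + 8 = 15.

15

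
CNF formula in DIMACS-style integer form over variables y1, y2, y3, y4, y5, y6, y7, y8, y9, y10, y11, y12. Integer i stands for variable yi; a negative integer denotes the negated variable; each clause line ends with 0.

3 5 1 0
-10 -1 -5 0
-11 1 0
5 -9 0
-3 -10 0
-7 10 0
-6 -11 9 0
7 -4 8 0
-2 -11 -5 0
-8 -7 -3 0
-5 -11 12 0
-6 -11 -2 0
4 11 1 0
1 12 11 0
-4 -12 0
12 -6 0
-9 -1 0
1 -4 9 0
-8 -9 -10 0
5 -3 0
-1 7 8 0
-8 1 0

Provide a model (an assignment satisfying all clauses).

y1 = 1, y2 = 0, y3 = 0, y4 = 0, y5 = 0, y6 = 0, y7 = 1, y8 = 0, y9 = 0, y10 = 1, y11 = 0, y12 = 0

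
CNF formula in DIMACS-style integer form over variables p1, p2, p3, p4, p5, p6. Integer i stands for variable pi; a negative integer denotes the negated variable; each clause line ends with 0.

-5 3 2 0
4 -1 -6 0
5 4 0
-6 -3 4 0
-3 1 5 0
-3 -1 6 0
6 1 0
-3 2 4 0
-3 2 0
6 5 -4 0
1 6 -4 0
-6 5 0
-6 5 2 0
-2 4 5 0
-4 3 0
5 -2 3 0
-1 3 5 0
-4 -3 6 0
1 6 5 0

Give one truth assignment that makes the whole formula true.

p1=True, p2=True, p3=True, p4=True, p5=True, p6=True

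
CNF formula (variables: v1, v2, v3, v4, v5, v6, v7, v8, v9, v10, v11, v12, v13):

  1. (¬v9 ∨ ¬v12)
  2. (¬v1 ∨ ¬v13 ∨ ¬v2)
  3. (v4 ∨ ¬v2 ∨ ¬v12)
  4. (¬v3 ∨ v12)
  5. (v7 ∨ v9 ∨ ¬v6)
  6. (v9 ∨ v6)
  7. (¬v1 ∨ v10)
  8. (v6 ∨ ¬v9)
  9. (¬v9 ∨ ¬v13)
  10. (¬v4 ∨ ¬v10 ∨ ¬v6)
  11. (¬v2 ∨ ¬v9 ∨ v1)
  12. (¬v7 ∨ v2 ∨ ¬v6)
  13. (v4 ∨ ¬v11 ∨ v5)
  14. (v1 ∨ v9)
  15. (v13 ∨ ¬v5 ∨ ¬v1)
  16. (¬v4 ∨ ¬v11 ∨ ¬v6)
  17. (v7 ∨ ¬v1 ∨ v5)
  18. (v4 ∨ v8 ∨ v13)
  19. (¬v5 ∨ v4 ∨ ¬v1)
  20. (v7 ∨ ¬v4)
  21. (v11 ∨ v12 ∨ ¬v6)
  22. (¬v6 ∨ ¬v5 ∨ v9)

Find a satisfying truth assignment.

v1 = False  v2 = False  v3 = False  v4 = False  v5 = True  v6 = True  v7 = False  v8 = True  v9 = True  v10 = True  v11 = True  v12 = False  v13 = False

Check each clause:
  1. (¬v9 ∨ ¬v12) — ¬v12 is true.
  2. (¬v13 ∨ ¬v2 ∨ ¬v1) — ¬v13 is true.
  3. (¬v2 ∨ ¬v12 ∨ v4) — ¬v12 is true.
  4. (¬v3 ∨ v12) — ¬v3 is true.
  5. (v9 ∨ ¬v6 ∨ v7) — v9 is true.
  6. (v9 ∨ v6) — v9 is true.
  7. (v10 ∨ ¬v1) — v10 is true.
  8. (v6 ∨ ¬v9) — v6 is true.
  9. (¬v13 ∨ ¬v9) — ¬v13 is true.
  10. (¬v6 ∨ ¬v10 ∨ ¬v4) — ¬v4 is true.
  11. (¬v2 ∨ ¬v9 ∨ v1) — ¬v2 is true.
  12. (¬v6 ∨ v2 ∨ ¬v7) — ¬v7 is true.
  13. (¬v11 ∨ v4 ∨ v5) — v5 is true.
  14. (v1 ∨ v9) — v9 is true.
  15. (¬v5 ∨ v13 ∨ ¬v1) — ¬v1 is true.
  16. (¬v6 ∨ ¬v11 ∨ ¬v4) — ¬v4 is true.
  17. (¬v1 ∨ v5 ∨ v7) — v5 is true.
  18. (v4 ∨ v8 ∨ v13) — v8 is true.
  19. (¬v5 ∨ v4 ∨ ¬v1) — ¬v1 is true.
  20. (¬v4 ∨ v7) — ¬v4 is true.
  21. (v11 ∨ v12 ∨ ¬v6) — v11 is true.
  22. (¬v6 ∨ v9 ∨ ¬v5) — v9 is true.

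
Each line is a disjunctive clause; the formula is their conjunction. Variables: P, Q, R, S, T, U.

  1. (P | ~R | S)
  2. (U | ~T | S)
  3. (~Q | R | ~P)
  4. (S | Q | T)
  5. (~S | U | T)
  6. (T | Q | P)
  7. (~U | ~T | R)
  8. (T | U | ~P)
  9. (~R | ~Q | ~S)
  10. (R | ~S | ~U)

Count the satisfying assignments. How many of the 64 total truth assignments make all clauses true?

13

Case analysis on S and T:
  S=1, T=1: 7 of the 16 assignments to (P,Q,R,U) work.
  S=1, T=0: remaining (P,Q,R,U) ∈ {(1,0,1,1)} — 1.
  S=0, T=1: remaining (P,Q,R,U) ∈ {(1,0,1,1); (1,1,1,1)} — 2.
  S=0, T=0: remaining (P,Q,R,U) ∈ {(0,1,0,0); (0,1,0,1); (1,1,1,1)} — 3.
Total: 7 + 1 + 2 + 3 = 13.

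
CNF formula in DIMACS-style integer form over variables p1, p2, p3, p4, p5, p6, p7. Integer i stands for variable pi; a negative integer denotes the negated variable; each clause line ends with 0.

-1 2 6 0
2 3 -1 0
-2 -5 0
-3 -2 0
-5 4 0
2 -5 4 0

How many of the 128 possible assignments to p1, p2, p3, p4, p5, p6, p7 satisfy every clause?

46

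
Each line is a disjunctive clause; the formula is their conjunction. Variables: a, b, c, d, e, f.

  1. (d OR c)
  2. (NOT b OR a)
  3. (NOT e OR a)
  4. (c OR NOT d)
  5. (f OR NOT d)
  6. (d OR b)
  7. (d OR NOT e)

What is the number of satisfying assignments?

7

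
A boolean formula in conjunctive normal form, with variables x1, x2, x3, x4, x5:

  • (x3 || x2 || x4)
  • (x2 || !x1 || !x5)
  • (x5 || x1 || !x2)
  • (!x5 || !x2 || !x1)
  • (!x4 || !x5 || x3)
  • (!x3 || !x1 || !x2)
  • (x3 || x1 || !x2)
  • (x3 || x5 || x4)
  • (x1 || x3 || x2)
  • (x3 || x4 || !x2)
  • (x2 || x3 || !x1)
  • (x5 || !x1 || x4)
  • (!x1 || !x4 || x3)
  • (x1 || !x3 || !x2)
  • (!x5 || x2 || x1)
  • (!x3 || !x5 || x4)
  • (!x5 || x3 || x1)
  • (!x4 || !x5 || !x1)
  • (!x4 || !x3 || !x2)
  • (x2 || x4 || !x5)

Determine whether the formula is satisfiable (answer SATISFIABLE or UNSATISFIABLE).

SATISFIABLE

Try x1 = False.
Branch on x2: take x2 = False.
  then x3 is forced to True.
  then x5 is forced to False.
x4 is now unconstrained; take x4 = True.
Every clause has at least one true literal under this assignment.
So x1 = F  x2 = F  x3 = T  x4 = T  x5 = F is a satisfying assignment.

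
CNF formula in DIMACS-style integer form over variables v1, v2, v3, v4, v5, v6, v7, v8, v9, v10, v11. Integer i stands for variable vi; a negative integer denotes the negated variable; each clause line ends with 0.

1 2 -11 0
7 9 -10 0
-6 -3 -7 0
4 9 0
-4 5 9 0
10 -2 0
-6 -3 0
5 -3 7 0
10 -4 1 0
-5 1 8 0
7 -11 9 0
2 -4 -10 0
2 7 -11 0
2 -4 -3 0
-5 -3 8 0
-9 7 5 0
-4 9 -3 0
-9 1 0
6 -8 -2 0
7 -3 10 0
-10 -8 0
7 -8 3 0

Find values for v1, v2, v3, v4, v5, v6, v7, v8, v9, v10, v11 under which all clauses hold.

v1=1, v2=0, v3=1, v4=0, v5=0, v6=0, v7=1, v8=0, v9=1, v10=0, v11=1

Check each clause:
  1. (v2 OR v1 OR NOT v11) — v1 is true.
  2. (NOT v10 OR v9 OR v7) — v9 is true.
  3. (NOT v7 OR NOT v3 OR NOT v6) — NOT v6 is true.
  4. (v9 OR v4) — v9 is true.
  5. (v5 OR NOT v4 OR v9) — v9 is true.
  6. (v10 OR NOT v2) — NOT v2 is true.
  7. (NOT v6 OR NOT v3) — NOT v6 is true.
  8. (NOT v3 OR v5 OR v7) — v7 is true.
  9. (v1 OR v10 OR NOT v4) — v1 is true.
  10. (v8 OR v1 OR NOT v5) — v1 is true.
  11. (NOT v11 OR v9 OR v7) — v9 is true.
  12. (NOT v10 OR NOT v4 OR v2) — NOT v4 is true.
  13. (v2 OR NOT v11 OR v7) — v7 is true.
  14. (NOT v4 OR v2 OR NOT v3) — NOT v4 is true.
  15. (NOT v3 OR v8 OR NOT v5) — NOT v5 is true.
  16. (v5 OR NOT v9 OR v7) — v7 is true.
  17. (NOT v4 OR v9 OR NOT v3) — v9 is true.
  18. (v1 OR NOT v9) — v1 is true.
  19. (v6 OR NOT v8 OR NOT v2) — NOT v8 is true.
  20. (NOT v3 OR v10 OR v7) — v7 is true.
  21. (NOT v8 OR NOT v10) — NOT v8 is true.
  22. (v3 OR NOT v8 OR v7) — NOT v8 is true.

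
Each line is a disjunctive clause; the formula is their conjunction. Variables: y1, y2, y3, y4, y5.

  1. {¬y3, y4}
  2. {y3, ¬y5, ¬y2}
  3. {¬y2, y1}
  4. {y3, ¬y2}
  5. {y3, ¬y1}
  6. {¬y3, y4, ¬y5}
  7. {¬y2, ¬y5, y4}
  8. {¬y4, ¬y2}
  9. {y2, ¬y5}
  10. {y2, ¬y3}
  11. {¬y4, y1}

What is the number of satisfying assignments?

The models are:
  y1=0 y2=0 y3=0 y4=0 y5=0
Count: 1.

1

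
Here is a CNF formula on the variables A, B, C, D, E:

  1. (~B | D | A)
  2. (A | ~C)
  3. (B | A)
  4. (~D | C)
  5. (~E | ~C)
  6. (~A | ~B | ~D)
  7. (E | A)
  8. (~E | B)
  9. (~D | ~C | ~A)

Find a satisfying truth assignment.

A=T, B=T, C=T, D=F, E=F

Check each clause:
  1. (~B | D | A) — A is true.
  2. (~C | A) — A is true.
  3. (A | B) — A is true.
  4. (C | ~D) — C is true.
  5. (~C | ~E) — ~E is true.
  6. (~A | ~D | ~B) — ~D is true.
  7. (E | A) — A is true.
  8. (B | ~E) — B is true.
  9. (~D | ~A | ~C) — ~D is true.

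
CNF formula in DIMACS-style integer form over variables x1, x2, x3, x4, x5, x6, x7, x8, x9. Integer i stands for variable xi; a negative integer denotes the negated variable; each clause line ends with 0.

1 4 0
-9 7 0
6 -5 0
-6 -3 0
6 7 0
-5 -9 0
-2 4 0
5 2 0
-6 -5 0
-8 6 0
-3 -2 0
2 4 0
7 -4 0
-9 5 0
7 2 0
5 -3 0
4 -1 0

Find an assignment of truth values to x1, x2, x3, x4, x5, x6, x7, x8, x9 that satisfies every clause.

x1=F, x2=T, x3=F, x4=T, x5=F, x6=T, x7=T, x8=T, x9=F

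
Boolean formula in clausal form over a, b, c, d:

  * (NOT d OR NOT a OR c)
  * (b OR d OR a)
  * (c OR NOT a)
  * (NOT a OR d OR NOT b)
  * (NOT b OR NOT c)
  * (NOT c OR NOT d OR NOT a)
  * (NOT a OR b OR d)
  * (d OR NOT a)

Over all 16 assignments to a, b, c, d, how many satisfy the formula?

Satisfying assignments:
  a=0 b=0 c=0 d=1
  a=0 b=0 c=1 d=1
  a=0 b=1 c=0 d=0
  a=0 b=1 c=0 d=1
Count: 4.

4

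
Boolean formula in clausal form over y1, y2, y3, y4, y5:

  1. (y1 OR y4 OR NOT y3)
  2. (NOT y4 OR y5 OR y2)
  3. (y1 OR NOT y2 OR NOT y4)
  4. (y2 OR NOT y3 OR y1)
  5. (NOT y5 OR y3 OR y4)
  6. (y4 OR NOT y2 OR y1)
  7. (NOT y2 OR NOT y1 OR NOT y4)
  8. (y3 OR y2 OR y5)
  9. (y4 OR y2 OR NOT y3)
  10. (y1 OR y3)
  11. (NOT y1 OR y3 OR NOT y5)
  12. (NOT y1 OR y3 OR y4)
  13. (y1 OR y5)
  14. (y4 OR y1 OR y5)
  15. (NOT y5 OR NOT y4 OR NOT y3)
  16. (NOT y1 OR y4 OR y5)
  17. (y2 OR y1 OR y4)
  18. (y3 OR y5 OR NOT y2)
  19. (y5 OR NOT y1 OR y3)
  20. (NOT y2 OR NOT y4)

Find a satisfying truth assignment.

y1 = True, y2 = True, y3 = True, y4 = False, y5 = True

Set y1 = True and propagate.
For the remaining variables, y2 = True, y3 = True, y4 = False, y5 = True works.
Every clause has at least one true literal under this assignment.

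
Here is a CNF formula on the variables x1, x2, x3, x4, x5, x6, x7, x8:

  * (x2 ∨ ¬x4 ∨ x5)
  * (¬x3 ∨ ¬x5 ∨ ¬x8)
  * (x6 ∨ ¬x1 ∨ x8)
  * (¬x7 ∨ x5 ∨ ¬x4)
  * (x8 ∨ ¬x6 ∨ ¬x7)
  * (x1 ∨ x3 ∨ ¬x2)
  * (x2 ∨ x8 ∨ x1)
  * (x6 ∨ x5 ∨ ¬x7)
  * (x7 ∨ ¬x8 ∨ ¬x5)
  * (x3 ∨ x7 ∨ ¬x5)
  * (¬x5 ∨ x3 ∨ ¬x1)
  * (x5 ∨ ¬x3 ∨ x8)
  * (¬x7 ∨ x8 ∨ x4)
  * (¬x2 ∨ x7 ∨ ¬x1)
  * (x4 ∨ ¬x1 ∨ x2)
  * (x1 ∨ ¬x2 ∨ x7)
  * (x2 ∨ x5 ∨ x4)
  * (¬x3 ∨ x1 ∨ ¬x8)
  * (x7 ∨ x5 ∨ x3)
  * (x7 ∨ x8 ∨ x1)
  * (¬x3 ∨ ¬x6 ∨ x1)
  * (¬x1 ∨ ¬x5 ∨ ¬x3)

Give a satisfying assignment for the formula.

x1 = 0, x2 = 0, x3 = 0, x4 = 0, x5 = 1, x6 = 0, x7 = 1, x8 = 1

Set x1 = False and propagate.
Set x2 = False and propagate.
  then x8 is forced to True.
  then x3 is forced to False.
Try x4 = False.
  then x5 is forced to True.
  then x7 is forced to True.
x6 is now unconstrained; take x6 = False.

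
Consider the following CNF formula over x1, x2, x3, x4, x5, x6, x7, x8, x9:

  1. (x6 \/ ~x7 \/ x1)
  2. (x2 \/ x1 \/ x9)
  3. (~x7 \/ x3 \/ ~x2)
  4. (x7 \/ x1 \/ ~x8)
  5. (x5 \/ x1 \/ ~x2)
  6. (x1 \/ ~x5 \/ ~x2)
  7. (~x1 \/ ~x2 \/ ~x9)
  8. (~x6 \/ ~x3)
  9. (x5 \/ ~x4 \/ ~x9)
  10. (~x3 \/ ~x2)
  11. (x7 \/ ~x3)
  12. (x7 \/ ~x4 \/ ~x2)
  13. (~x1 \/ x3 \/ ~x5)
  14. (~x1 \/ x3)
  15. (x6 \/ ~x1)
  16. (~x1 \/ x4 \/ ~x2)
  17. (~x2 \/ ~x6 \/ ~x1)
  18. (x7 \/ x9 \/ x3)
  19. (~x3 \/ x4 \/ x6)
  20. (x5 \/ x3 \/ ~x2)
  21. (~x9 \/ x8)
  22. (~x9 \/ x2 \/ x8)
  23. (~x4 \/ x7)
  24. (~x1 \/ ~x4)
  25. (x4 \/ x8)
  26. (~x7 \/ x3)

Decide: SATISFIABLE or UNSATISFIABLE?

x1 = True:
  propagation gives x3=True, x6=False; an empty clause results — contradiction.
x1 = False:
  x2 = True:
    propagation gives x5=True; an empty clause results — contradiction.
  x2 = False:
    propagation gives x9=True, x8=True, x7=True, x6=True; an empty clause results — contradiction.
Every branch closes, so no satisfying assignment exists.

UNSATISFIABLE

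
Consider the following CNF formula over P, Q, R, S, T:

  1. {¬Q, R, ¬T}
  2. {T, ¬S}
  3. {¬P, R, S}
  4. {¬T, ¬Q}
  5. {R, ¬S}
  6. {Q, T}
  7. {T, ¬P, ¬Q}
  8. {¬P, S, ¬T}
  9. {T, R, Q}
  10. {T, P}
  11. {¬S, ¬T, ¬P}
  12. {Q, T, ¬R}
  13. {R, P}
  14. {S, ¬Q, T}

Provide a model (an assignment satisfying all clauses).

Try P = False.
  then T is forced to True.
  then Q is forced to False.
  then R is forced to True.
S is now unconstrained; take S = False.
Every clause has at least one true literal under this assignment.
Check each clause:
  1. {¬Q, R, ¬T} — R is true.
  2. {T, ¬S} — ¬S is true.
  3. {R, ¬P, S} — R is true.
  4. {¬T, ¬Q} — ¬Q is true.
  5. {¬S, R} — R is true.
  6. {T, Q} — T is true.
  7. {T, ¬P, ¬Q} — T is true.
  8. {S, ¬P, ¬T} — ¬P is true.
  9. {Q, T, R} — R is true.
  10. {T, P} — T is true.
  11. {¬S, ¬T, ¬P} — ¬S is true.
  12. {¬R, T, Q} — T is true.
  13. {P, R} — R is true.
  14. {¬Q, S, T} — T is true.

P=False, Q=False, R=True, S=False, T=True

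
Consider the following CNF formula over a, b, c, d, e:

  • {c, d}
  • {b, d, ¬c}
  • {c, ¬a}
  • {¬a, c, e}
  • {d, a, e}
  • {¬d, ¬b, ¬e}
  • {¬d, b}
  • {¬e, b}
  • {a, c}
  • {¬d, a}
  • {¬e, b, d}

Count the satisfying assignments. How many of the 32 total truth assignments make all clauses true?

4

Satisfying assignments:
  a=0 b=1 c=1 d=0 e=1
  a=1 b=1 c=1 d=0 e=0
  a=1 b=1 c=1 d=0 e=1
  a=1 b=1 c=1 d=1 e=0
That's 4 in total.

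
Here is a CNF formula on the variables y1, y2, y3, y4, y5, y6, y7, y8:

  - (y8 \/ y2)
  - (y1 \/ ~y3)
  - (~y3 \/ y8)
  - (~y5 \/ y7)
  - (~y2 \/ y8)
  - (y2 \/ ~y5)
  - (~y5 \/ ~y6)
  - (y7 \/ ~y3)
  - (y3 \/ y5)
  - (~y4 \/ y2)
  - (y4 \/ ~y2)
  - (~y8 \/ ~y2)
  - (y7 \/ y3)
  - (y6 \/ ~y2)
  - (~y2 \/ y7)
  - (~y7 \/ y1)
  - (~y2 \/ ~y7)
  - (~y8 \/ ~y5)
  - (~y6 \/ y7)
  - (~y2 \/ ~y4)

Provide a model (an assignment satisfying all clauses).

y1 = True, y2 = False, y3 = True, y4 = False, y5 = False, y6 = True, y7 = True, y8 = True

Check each clause:
  1. (y8 \/ y2) — y8 is true.
  2. (y1 \/ ~y3) — y1 is true.
  3. (y8 \/ ~y3) — y8 is true.
  4. (y7 \/ ~y5) — ~y5 is true.
  5. (y8 \/ ~y2) — y8 is true.
  6. (~y5 \/ y2) — ~y5 is true.
  7. (~y6 \/ ~y5) — ~y5 is true.
  8. (y7 \/ ~y3) — y7 is true.
  9. (y3 \/ y5) — y3 is true.
  10. (y2 \/ ~y4) — ~y4 is true.
  11. (y4 \/ ~y2) — ~y2 is true.
  12. (~y8 \/ ~y2) — ~y2 is true.
  13. (y7 \/ y3) — y3 is true.
  14. (y6 \/ ~y2) — ~y2 is true.
  15. (y7 \/ ~y2) — ~y2 is true.
  16. (~y7 \/ y1) — y1 is true.
  17. (~y2 \/ ~y7) — ~y2 is true.
  18. (~y8 \/ ~y5) — ~y5 is true.
  19. (y7 \/ ~y6) — y7 is true.
  20. (~y4 \/ ~y2) — ~y4 is true.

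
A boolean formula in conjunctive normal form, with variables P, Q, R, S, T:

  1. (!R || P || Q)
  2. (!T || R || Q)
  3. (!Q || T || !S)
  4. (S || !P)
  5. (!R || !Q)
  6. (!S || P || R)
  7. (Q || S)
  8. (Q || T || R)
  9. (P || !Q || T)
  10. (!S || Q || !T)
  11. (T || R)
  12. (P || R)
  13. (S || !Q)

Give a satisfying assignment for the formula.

P=True  Q=True  R=False  S=True  T=True

Check each clause:
  1. (Q || !R || P) — P is true.
  2. (Q || R || !T) — Q is true.
  3. (T || !S || !Q) — T is true.
  4. (S || !P) — S is true.
  5. (!R || !Q) — !R is true.
  6. (!S || R || P) — P is true.
  7. (Q || S) — Q is true.
  8. (R || T || Q) — Q is true.
  9. (T || !Q || P) — P is true.
  10. (!S || Q || !T) — Q is true.
  11. (T || R) — T is true.
  12. (R || P) — P is true.
  13. (S || !Q) — S is true.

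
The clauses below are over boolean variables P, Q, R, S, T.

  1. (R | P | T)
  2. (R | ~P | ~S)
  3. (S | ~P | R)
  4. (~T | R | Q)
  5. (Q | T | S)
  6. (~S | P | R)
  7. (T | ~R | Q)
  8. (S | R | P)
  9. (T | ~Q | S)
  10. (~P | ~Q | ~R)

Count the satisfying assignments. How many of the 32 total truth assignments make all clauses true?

7

The models are:
  P=0 Q=0 R=1 S=0 T=1
  P=0 Q=0 R=1 S=1 T=1
  P=0 Q=1 R=1 S=0 T=1
  P=0 Q=1 R=1 S=1 T=0
  P=0 Q=1 R=1 S=1 T=1
  P=1 Q=0 R=1 S=0 T=1
  P=1 Q=0 R=1 S=1 T=1
Count: 7.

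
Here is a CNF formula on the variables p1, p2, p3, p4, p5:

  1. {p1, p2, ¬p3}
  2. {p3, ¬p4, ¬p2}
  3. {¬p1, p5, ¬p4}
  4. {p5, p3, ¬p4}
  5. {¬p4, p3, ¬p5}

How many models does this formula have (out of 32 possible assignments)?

Split on p3, then p4.
  p3=1, p4=1: remaining (p1,p2,p5) ∈ {(0,1,0); (0,1,1); (1,0,1); (1,1,1)} — 4.
  p3=1, p4=0: p5 free; 3 ways for (p1,p2) × 2^1 = 6.
  p3=0, p4=1: a clause becomes empty — 0.
  p3=0, p4=0: p1, p2, p5 free → 2^3 = 8.
Total: 4 + 6 + 0 + 8 = 18.

18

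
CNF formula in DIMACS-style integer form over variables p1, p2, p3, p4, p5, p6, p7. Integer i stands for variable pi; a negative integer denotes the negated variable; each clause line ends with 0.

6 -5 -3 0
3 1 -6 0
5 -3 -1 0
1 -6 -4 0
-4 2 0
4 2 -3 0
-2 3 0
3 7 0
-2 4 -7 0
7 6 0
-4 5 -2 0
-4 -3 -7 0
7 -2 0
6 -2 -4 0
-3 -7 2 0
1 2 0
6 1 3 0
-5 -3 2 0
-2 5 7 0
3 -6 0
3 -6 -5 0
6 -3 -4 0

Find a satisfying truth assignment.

p1 = True, p2 = False, p3 = False, p4 = False, p5 = False, p6 = False, p7 = True

Try p1 = True.
Branch on p2: take p2 = False.
  then p4 is forced to False.
  then p3 is forced to False.
  then p7 is forced to True.
  then p6 is forced to False.
p5 is now unconstrained; take p5 = False.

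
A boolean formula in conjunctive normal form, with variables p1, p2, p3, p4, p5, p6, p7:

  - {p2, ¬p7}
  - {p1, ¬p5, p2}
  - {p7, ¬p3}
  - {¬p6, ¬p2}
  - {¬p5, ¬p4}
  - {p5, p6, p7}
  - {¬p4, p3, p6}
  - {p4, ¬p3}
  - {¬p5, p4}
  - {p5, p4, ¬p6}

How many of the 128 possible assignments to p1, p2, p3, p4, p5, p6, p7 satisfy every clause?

The models are:
  p1=F p2=F p3=F p4=T p5=F p6=T p7=F
  p1=F p2=T p3=F p4=F p5=F p6=F p7=T
  p1=F p2=T p3=T p4=T p5=F p6=F p7=T
  p1=T p2=F p3=F p4=T p5=F p6=T p7=F
  p1=T p2=T p3=F p4=F p5=F p6=F p7=T
  p1=T p2=T p3=T p4=T p5=F p6=F p7=T
Count: 6.

6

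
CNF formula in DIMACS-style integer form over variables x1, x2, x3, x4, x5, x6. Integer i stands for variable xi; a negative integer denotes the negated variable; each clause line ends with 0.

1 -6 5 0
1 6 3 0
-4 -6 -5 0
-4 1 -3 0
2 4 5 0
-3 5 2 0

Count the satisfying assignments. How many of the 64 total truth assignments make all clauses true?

Split on x5, then x1.
  x5=T, x1=T: x2, x3 free; 3 ways for (x4,x6) × 2^2 = 12.
  x5=T, x1=F: x2 free; 3 ways for (x3,x4,x6) × 2^1 = 6.
  x5=F, x1=T: x6 free; 5 ways for (x2,x3,x4) × 2^1 = 10.
  x5=F, x1=F: remaining (x2,x3,x4,x6) ∈ {(T,T,F,F)} — 1.
Total: 12 + 6 + 10 + 1 = 29.

29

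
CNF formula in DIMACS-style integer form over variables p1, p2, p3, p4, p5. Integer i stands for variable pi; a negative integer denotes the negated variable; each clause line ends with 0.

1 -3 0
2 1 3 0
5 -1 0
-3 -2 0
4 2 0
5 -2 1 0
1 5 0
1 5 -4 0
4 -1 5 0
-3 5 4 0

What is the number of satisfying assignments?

6

The models are:
  p1=0 p2=1 p3=0 p4=0 p5=1
  p1=0 p2=1 p3=0 p4=1 p5=1
  p1=1 p2=0 p3=0 p4=1 p5=1
  p1=1 p2=0 p3=1 p4=1 p5=1
  p1=1 p2=1 p3=0 p4=0 p5=1
  p1=1 p2=1 p3=0 p4=1 p5=1
That's 6 in total.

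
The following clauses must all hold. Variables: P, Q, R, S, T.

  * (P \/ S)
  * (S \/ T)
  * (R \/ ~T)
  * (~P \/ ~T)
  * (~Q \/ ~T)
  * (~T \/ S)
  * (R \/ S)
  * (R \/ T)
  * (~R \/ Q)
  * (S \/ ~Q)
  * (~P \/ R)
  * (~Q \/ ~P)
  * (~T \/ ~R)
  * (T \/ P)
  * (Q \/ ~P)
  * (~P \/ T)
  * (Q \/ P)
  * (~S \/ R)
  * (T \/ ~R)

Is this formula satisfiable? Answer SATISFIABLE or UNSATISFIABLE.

UNSATISFIABLE

T = True:
  propagation gives R=True; an empty clause results — contradiction.
T = False:
  propagation gives S=True, R=True; an empty clause results — contradiction.
Every branch closes, so no satisfying assignment exists.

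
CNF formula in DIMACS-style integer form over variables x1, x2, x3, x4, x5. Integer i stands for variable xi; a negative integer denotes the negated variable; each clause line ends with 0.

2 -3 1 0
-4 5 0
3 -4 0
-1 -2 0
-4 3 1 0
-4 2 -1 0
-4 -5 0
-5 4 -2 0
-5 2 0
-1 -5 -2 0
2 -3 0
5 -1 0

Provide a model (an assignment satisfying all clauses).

x1=0  x2=1  x3=1  x4=0  x5=0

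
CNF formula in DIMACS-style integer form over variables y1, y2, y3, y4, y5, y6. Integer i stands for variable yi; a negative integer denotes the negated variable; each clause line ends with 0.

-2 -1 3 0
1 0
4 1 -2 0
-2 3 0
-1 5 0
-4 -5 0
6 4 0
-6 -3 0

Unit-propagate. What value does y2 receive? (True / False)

(y1) stands alone — y1 = True.
From (~y1 \/ y5) and y1 = True: y5 = True.
From (~y4 \/ ~y5) and y5 = True: y4 = False.
(y4 \/ y6) with y4 = False leaves only y6, so y6 = True.
From (~y6 \/ ~y3) and y6 = True: y3 = False.
From (~y2 \/ ~y1 \/ y3) and y3 = False, y1 = True: y2 = False.

False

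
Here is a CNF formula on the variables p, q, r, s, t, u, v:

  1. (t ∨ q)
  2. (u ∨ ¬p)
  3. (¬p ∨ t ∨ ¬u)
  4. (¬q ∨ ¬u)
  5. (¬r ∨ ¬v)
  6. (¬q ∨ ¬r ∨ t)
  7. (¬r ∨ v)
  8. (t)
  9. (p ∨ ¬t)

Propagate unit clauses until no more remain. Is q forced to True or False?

Unit clause (t) sets t = True.
(p ∨ ¬t): since t = True, the clause reduces to (p). p = True.
(¬p ∨ u): since p = True, the clause reduces to (u). u = True.
(¬q ∨ ¬u): since u = True, the clause reduces to (¬q). q = False.

False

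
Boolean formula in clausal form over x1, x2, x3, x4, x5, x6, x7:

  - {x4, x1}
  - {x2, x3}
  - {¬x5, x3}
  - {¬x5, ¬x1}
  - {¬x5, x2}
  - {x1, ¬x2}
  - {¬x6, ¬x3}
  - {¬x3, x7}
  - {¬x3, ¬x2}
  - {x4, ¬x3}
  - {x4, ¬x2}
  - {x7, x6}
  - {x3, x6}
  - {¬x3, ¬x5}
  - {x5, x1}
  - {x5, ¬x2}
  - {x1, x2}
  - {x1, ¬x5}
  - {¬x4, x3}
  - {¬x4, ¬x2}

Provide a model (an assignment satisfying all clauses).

x7 occurs only positively in the remaining clauses — set x7 = True.
Set x1 = True and propagate.
  then x5 is forced to False.
  then x2 is forced to False.
  then x3 is forced to True.
  then x6 is forced to False.
  then x4 is forced to True.
Every clause has at least one true literal under this assignment.

x1=True, x2=False, x3=True, x4=True, x5=False, x6=False, x7=True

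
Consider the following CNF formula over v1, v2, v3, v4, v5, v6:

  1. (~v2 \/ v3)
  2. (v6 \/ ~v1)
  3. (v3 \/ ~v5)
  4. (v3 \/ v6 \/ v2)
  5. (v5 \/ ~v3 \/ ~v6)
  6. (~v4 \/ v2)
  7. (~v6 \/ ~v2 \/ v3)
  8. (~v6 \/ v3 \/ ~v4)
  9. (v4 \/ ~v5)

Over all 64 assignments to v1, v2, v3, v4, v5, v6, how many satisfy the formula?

8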